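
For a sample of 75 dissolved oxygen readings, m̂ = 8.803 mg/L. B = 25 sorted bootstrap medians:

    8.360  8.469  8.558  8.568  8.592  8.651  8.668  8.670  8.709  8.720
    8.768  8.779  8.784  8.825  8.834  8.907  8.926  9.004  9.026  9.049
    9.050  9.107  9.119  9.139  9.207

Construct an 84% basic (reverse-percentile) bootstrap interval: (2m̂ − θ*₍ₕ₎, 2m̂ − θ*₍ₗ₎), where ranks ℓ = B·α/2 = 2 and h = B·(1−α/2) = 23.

Percentile endpoints at ranks 2 and 23: θ*₍2₎ = 8.469, θ*₍23₎ = 9.119.
Basic interval reflects these around m̂:
  lower = 2 × 8.803 − 9.119 = 8.487
  upper = 2 × 8.803 − 8.469 = 9.137

(8.487, 9.137)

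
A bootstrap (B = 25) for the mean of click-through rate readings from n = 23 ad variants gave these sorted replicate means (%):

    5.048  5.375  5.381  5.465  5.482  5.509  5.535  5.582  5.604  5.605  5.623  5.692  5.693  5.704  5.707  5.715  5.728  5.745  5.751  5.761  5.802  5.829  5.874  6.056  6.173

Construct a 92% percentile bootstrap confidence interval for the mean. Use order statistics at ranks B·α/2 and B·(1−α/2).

α = 0.08; lower rank = 25 × 0.040 = 1; upper rank = 25 × 0.960 = 24.
The 1st smallest replicate is 5.048; the 24th is 6.056.

(5.048, 6.056)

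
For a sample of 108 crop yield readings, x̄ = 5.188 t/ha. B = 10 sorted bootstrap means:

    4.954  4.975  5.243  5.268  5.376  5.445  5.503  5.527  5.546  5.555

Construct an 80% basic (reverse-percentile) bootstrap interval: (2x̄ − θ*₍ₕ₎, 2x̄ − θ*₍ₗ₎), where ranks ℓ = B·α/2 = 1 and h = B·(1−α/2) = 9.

Percentile endpoints at ranks 1 and 9: θ*₍1₎ = 4.954, θ*₍9₎ = 5.546.
Basic interval reflects these around x̄:
  lower = 2 × 5.188 − 5.546 = 4.830
  upper = 2 × 5.188 − 4.954 = 5.422

(4.830, 5.422)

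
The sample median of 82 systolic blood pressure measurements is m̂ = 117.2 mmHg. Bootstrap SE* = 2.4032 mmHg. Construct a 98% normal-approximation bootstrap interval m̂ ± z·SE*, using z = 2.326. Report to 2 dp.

(111.61, 122.79)

Margin = 2.326 × 2.4032 = 5.590
Interval: 117.2 ± 5.590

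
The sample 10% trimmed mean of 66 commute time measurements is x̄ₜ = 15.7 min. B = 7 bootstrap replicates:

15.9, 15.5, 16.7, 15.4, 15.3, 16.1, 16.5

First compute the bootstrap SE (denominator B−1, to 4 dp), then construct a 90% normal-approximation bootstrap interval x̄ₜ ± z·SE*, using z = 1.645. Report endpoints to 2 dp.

(14.80, 16.60)

Mean of replicates = 15.9143; sum of squared deviations = 1.8086; SE* = √(1.8086/6) = 0.5490
Margin = 1.645 × 0.5490 = 0.903
Interval: 15.7 ± 0.903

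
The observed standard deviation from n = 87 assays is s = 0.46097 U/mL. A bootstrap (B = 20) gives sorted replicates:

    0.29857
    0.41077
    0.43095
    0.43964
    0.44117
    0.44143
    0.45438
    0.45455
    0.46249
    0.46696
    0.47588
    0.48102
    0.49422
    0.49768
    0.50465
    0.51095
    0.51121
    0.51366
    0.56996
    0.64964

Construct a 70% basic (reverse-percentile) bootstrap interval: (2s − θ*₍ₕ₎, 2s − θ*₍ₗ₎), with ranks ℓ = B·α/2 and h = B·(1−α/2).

Percentile endpoints at ranks 3 and 17: θ*₍3₎ = 0.43095, θ*₍17₎ = 0.51121.
Basic interval reflects these around s:
  lower = 2 × 0.46097 − 0.51121 = 0.41073
  upper = 2 × 0.46097 − 0.43095 = 0.49099

(0.41073, 0.49099)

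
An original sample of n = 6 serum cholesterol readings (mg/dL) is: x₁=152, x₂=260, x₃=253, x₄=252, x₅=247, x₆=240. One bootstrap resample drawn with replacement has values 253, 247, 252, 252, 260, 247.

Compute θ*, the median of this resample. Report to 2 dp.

Sorted: 247, 247, 252, 252, 253, 260
Median = average of the two middle values = 252.00

θ* = 252.00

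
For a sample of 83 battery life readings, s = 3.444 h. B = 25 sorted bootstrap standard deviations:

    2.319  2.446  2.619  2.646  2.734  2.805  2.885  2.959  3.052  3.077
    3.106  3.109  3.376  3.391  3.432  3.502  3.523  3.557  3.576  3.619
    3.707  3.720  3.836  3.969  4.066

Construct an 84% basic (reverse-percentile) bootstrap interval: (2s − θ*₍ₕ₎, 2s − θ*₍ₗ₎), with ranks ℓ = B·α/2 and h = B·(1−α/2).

Percentile endpoints at ranks 2 and 23: θ*₍2₎ = 2.446, θ*₍23₎ = 3.836.
Basic interval reflects these around s:
  lower = 2 × 3.444 − 3.836 = 3.052
  upper = 2 × 3.444 − 2.446 = 4.442

(3.052, 4.442)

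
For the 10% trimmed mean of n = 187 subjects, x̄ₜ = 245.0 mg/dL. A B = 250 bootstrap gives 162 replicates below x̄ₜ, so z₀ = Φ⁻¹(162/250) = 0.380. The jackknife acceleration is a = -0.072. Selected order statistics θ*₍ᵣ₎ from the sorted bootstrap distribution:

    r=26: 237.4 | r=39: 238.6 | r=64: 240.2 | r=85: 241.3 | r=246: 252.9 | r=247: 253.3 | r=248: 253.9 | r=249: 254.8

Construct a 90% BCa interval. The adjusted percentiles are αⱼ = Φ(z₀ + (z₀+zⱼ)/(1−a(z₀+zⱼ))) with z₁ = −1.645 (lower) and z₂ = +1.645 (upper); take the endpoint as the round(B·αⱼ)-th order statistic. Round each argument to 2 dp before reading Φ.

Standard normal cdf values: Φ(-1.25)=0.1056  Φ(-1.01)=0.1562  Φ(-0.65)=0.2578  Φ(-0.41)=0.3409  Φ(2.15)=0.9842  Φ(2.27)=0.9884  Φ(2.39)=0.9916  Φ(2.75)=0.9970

Lower: z₀ + z₁ = 0.380 + (-1.645) = -1.265; 1 − a(z₀+z₁) = 1 − (-0.072)(-1.265) = 0.9089; argument = 0.380 + (-1.265)/0.9089 = -1.0118 → -1.01.
α₁ = Φ(-1.01) = 0.1562; rank = round(250 × 0.1562) = 39; θ*₍39₎ = 238.6.
Upper: z₀ + z₂ = 2.025; 1 − a(z₀+z₂) = 1.1458; argument = 2.1473 → 2.15; α₂ = 0.9842; rank = 246; θ*₍246₎ = 252.9.

(238.6, 252.9)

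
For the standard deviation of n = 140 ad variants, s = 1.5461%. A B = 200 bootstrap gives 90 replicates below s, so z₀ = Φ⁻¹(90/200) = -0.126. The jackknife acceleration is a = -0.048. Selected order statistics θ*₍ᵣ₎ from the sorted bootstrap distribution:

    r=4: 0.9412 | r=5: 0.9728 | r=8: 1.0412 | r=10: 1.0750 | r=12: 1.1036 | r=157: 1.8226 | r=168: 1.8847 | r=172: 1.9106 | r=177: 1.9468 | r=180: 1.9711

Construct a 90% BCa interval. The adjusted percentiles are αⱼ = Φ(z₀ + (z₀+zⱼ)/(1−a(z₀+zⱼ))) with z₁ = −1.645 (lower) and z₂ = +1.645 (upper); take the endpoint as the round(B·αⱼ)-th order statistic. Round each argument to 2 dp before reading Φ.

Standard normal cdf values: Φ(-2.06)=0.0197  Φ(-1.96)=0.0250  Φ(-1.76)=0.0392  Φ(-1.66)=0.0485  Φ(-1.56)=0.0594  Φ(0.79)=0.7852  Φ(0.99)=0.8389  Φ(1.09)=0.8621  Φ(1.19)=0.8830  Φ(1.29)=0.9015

Lower: z₀ + z₁ = -0.126 + (-1.645) = -1.771; 1 − a(z₀+z₁) = 1 − (-0.048)(-1.771) = 0.9150; argument = -0.126 + (-1.771)/0.9150 = -2.0615 → -2.06.
α₁ = Φ(-2.06) = 0.0197; rank = round(200 × 0.0197) = 4; θ*₍4₎ = 0.9412.
Upper: z₀ + z₂ = 1.519; 1 − a(z₀+z₂) = 1.0729; argument = 1.2898 → 1.29; α₂ = 0.9015; rank = 180; θ*₍180₎ = 1.9711.

(0.9412, 1.9711)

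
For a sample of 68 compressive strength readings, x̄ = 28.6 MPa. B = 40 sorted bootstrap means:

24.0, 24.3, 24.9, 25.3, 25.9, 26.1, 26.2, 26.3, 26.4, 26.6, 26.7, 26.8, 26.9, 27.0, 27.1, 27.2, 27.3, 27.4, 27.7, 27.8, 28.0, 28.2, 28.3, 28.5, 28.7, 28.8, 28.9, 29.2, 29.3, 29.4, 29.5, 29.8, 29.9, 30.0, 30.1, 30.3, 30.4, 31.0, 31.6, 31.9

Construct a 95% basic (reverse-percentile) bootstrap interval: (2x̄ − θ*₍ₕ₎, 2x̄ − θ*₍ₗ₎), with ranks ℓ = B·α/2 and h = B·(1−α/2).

(25.6, 33.2)

Percentile endpoints at ranks 1 and 39: θ*₍1₎ = 24.0, θ*₍39₎ = 31.6.
Basic interval reflects these around x̄:
  lower = 2 × 28.6 − 31.6 = 25.6
  upper = 2 × 28.6 − 24.0 = 33.2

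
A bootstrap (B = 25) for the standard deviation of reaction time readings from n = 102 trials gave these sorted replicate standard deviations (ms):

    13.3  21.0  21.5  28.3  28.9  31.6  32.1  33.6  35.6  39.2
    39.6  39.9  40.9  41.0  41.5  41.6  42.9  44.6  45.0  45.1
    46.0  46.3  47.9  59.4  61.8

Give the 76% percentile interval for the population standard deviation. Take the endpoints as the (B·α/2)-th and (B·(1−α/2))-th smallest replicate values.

(21.5, 46.3)

α = 0.24; lower rank = 25 × 0.120 = 3; upper rank = 25 × 0.880 = 22.
The 3rd smallest replicate is 21.5; the 22nd is 46.3.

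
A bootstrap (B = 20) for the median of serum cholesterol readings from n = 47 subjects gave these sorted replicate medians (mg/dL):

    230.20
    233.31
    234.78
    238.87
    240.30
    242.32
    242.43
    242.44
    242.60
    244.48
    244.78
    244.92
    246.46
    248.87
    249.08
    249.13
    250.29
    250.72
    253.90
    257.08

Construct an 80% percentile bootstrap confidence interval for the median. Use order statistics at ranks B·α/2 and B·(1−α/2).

(233.31, 250.72)

α = 0.20; lower rank = 20 × 0.100 = 2; upper rank = 20 × 0.900 = 18.
The 2nd smallest replicate is 233.31; the 18th is 250.72.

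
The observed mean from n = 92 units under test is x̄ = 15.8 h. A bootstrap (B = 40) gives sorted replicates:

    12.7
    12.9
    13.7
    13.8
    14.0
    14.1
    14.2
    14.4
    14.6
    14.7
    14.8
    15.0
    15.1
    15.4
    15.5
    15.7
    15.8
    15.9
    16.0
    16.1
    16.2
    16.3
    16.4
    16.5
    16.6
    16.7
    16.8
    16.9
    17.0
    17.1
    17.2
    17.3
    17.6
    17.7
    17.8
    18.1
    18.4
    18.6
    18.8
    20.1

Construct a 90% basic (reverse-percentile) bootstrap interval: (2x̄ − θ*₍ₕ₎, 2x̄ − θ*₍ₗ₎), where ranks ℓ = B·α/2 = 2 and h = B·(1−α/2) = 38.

(13.0, 18.7)

Percentile endpoints at ranks 2 and 38: θ*₍2₎ = 12.9, θ*₍38₎ = 18.6.
Basic interval reflects these around x̄:
  lower = 2 × 15.8 − 18.6 = 13.0
  upper = 2 × 15.8 − 12.9 = 18.7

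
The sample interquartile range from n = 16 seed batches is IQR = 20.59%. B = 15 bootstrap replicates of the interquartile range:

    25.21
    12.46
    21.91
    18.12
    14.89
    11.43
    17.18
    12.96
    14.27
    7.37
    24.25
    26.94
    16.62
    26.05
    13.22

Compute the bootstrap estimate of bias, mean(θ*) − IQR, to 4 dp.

mean(θ*) = (25.21 + 12.46 + 21.91 + 18.12 + 14.89 + 11.43 + 17.18 + 12.96 + 14.27 + 7.37 + 24.25 + 26.94 + 16.62 + 26.05 + 13.22) / 15 = 17.52533
bias = 17.52533 − 20.59

bias = −3.0647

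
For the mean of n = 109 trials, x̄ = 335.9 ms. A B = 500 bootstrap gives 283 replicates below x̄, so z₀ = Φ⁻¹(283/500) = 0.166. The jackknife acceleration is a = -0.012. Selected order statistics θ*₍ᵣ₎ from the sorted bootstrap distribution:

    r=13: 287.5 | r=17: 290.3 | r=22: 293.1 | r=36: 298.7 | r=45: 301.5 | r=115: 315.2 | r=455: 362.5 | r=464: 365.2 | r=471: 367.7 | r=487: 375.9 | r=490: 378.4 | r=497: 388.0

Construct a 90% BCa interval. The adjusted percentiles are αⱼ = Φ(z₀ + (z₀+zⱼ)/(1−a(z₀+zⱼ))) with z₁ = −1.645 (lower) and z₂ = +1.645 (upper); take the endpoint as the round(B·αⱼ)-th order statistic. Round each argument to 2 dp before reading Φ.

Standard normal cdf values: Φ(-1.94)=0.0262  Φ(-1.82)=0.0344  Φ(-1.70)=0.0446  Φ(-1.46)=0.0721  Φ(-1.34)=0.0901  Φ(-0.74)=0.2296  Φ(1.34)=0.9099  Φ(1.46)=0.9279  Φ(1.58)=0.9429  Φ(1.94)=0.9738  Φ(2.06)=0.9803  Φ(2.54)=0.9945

Lower: z₀ + z₁ = 0.166 + (-1.645) = -1.479; 1 − a(z₀+z₁) = 1 − (-0.012)(-1.479) = 0.9823; argument = 0.166 + (-1.479)/0.9823 = -1.3397 → -1.34.
α₁ = Φ(-1.34) = 0.0901; rank = round(500 × 0.0901) = 45; θ*₍45₎ = 301.5.
Upper: z₀ + z₂ = 1.811; 1 − a(z₀+z₂) = 1.0217; argument = 1.9385 → 1.94; α₂ = 0.9738; rank = 487; θ*₍487₎ = 375.9.

(301.5, 375.9)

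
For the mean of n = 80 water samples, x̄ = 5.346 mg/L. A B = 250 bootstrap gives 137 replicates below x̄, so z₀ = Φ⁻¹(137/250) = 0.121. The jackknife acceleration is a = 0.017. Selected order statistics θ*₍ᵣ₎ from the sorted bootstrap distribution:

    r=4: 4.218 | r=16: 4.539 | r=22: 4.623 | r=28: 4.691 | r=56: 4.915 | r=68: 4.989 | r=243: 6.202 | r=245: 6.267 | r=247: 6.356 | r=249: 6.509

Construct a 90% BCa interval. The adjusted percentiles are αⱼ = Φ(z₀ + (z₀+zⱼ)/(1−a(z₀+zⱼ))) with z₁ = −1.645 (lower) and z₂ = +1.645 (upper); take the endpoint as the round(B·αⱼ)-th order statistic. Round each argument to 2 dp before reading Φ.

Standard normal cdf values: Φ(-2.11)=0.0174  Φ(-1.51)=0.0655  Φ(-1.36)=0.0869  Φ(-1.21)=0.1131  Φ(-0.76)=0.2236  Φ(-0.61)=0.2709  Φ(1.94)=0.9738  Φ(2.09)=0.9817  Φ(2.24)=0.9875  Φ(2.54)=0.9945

Lower: z₀ + z₁ = 0.121 + (-1.645) = -1.524; 1 − a(z₀+z₁) = 1 − (0.017)(-1.524) = 1.0259; argument = 0.121 + (-1.524)/1.0259 = -1.3645 → -1.36.
α₁ = Φ(-1.36) = 0.0869; rank = round(250 × 0.0869) = 22; θ*₍22₎ = 4.623.
Upper: z₀ + z₂ = 1.766; 1 − a(z₀+z₂) = 0.9700; argument = 1.9417 → 1.94; α₂ = 0.9738; rank = 243; θ*₍243₎ = 6.202.

(4.623, 6.202)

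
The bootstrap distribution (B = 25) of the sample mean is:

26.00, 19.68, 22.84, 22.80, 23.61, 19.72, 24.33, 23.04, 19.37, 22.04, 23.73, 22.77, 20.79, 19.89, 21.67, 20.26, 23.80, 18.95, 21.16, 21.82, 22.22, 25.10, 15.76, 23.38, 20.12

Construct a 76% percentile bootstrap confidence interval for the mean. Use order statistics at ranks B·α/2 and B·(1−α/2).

(19.37, 23.80)

Sorted replicates: 15.76, 18.95, 19.37, 19.68, 19.72, 19.89, 20.12, 20.26, 20.79, 21.16, 21.67, 21.82, 22.04, 22.22, 22.77, 22.80, 22.84, 23.04, 23.38, 23.61, 23.73, 23.80, 24.33, 25.10, 26.00
α = 0.24; lower rank = 25 × 0.120 = 3; upper rank = 25 × 0.880 = 22.
The 3rd smallest replicate is 19.37; the 22nd is 23.80.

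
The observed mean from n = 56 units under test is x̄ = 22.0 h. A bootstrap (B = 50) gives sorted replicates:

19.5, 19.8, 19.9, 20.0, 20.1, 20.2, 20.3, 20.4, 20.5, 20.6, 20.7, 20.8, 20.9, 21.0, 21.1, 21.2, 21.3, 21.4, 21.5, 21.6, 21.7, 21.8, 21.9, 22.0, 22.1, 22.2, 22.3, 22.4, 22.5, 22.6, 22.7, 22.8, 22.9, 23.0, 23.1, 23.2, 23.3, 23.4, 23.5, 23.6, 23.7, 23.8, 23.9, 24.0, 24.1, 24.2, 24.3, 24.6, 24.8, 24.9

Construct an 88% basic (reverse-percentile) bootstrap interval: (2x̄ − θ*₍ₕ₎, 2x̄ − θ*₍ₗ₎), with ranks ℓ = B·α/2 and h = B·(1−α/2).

(19.7, 24.1)

Percentile endpoints at ranks 3 and 47: θ*₍3₎ = 19.9, θ*₍47₎ = 24.3.
Basic interval reflects these around x̄:
  lower = 2 × 22.0 − 24.3 = 19.7
  upper = 2 × 22.0 − 19.9 = 24.1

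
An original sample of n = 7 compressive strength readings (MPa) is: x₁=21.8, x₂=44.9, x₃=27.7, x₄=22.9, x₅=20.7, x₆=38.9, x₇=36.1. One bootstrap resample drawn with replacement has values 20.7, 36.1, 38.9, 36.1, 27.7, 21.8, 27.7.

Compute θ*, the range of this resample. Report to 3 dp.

θ* = 18.200

Range = 38.9 − 20.7 = 18.200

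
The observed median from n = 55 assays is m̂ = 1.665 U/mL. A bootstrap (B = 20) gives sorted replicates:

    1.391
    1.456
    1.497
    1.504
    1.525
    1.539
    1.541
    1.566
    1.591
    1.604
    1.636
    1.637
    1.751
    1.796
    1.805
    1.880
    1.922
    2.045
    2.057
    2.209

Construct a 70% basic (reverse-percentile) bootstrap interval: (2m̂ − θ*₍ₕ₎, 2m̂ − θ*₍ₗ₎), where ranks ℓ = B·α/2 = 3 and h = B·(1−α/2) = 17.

(1.408, 1.833)

Percentile endpoints at ranks 3 and 17: θ*₍3₎ = 1.497, θ*₍17₎ = 1.922.
Basic interval reflects these around m̂:
  lower = 2 × 1.665 − 1.922 = 1.408
  upper = 2 × 1.665 − 1.497 = 1.833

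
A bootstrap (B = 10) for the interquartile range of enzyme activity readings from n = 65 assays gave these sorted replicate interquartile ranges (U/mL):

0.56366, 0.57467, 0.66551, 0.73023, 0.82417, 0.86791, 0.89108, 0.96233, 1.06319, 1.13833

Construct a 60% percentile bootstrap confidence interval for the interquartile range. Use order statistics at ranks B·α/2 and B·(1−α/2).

(0.57467, 0.96233)

α = 0.40; lower rank = 10 × 0.200 = 2; upper rank = 10 × 0.800 = 8.
The 2nd smallest replicate is 0.57467; the 8th is 0.96233.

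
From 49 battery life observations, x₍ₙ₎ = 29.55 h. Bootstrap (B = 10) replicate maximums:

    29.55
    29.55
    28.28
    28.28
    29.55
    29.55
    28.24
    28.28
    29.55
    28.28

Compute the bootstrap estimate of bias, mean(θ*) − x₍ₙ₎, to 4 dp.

mean(θ*) = (29.55 + 29.55 + 28.28 + 28.28 + 29.55 + 29.55 + 28.24 + 28.28 + 29.55 + 28.28) / 10 = 28.91100
bias = 28.91100 − 29.55

bias = −0.6390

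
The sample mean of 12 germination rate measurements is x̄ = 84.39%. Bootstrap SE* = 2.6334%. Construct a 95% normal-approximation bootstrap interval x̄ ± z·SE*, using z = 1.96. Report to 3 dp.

(79.229, 89.551)

Margin = 1.96 × 2.6334 = 5.1615
Interval: 84.39 ± 5.1615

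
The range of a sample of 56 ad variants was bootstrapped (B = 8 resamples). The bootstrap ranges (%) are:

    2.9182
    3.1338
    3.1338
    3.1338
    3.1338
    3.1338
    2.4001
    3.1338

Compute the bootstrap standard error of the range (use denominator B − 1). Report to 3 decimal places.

SE* = 0.260

Bootstrap SE is the standard deviation of the 8 replicate ranges.
Mean of replicates: (2.9182 + 3.1338 + 3.1338 + 3.1338 + 3.1338 + 3.1338 + 2.4001 + 3.1338) / 8 = 24.12110 / 8 = 3.01514
Sum of squared deviations: (−0.09694)² + (+0.11866)² + (+0.11866)² + (+0.11866)² + (+0.11866)² + (+0.11866)² + (−0.61504)² + (+0.11866)² = 0.47215
Variance = 0.47215 / 7 = 0.06745
SE* = √0.06745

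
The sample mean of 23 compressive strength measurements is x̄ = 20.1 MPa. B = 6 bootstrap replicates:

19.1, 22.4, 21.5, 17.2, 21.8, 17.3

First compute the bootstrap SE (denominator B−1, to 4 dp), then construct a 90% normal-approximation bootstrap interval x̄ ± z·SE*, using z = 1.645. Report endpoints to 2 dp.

(16.27, 23.93)

Mean of replicates = 19.8833; sum of squared deviations = 27.1083; SE* = √(27.1083/5) = 2.3284
Margin = 1.645 × 2.3284 = 3.830
Interval: 20.1 ± 3.830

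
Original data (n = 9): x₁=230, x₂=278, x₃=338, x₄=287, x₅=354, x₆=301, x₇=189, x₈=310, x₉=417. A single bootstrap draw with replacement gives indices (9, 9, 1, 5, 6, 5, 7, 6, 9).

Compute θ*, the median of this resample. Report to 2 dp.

θ* = 354.00

Resample values: 417, 417, 230, 354, 301, 354, 189, 301, 417.
Sorted: 189, 230, 301, 301, 354, 354, 417, 417, 417
Median = middle value = 354.00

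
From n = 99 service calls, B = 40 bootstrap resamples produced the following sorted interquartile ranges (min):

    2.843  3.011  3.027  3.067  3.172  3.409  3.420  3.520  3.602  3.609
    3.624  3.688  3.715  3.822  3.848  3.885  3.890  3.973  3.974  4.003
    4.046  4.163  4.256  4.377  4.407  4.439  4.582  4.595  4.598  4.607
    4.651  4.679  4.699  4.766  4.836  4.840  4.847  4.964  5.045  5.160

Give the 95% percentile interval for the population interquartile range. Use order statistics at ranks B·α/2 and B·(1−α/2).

(2.843, 5.045)

α = 0.05; lower rank = 40 × 0.025 = 1; upper rank = 40 × 0.975 = 39.
The 1st smallest replicate is 2.843; the 39th is 5.045.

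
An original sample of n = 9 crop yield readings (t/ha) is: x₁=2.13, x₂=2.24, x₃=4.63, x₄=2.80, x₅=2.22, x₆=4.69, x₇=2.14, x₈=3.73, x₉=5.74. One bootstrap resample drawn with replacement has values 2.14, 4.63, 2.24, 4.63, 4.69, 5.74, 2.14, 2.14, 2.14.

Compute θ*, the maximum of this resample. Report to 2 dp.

θ* = 5.74

Maximum = 5.74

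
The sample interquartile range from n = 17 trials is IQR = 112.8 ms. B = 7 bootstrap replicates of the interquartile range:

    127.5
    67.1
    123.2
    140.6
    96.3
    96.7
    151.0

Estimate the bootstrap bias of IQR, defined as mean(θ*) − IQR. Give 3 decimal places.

bias = +1.829

mean(θ*) = (127.5 + 67.1 + 123.2 + 140.6 + 96.3 + 96.7 + 151.0) / 7 = 114.6286
bias = 114.6286 − 112.8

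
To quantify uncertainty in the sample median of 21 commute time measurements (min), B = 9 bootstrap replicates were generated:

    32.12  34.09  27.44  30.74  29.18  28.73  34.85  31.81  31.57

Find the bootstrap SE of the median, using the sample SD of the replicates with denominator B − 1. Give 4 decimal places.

SE* = 2.4380

Bootstrap SE is the standard deviation of the 9 replicate medians.
Mean of replicates: (32.12 + 34.09 + 27.44 + 30.74 + 29.18 + 28.73 + 34.85 + 31.81 + 31.57) / 9 = 280.53000 / 9 = 31.17000
Sum of squared deviations: (+0.95000)² + (+2.92000)² + (−3.73000)² + (−0.43000)² + (−1.99000)² + (−2.44000)² + (+3.68000)² + (+0.64000)² + (+0.40000)² = 47.55240
Variance = 47.55240 / 8 = 5.94405
SE* = √5.94405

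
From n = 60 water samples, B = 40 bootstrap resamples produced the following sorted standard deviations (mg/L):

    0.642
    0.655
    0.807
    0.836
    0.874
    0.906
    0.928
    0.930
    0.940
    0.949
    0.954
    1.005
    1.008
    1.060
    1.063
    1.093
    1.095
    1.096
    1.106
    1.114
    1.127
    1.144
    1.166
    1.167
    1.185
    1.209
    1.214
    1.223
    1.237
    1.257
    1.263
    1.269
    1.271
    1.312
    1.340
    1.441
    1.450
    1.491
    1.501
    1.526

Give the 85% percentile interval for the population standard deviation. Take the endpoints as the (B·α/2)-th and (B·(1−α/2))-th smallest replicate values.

α = 0.15; lower rank = 40 × 0.075 = 3; upper rank = 40 × 0.925 = 37.
The 3rd smallest replicate is 0.807; the 37th is 1.450.

(0.807, 1.450)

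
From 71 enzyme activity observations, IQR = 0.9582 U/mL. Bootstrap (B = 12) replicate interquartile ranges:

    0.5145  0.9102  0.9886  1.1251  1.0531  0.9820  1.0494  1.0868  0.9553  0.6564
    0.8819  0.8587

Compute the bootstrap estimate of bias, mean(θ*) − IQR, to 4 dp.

bias = −0.0364

mean(θ*) = (0.5145 + 0.9102 + 0.9886 + 1.1251 + 1.0531 + 0.9820 + 1.0494 + 1.0868 + 0.9553 + 0.6564 + 0.8819 + 0.8587) / 12 = 0.92183
bias = 0.92183 − 0.9582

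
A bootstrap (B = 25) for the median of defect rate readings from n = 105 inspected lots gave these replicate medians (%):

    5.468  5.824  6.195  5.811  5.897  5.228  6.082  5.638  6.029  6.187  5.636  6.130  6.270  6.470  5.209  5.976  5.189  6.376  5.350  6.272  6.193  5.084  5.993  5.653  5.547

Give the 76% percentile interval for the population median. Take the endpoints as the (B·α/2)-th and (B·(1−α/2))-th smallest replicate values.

(5.209, 6.270)

Sorted replicates: 5.084, 5.189, 5.209, 5.228, 5.350, 5.468, 5.547, 5.636, 5.638, 5.653, 5.811, 5.824, 5.897, 5.976, 5.993, 6.029, 6.082, 6.130, 6.187, 6.193, 6.195, 6.270, 6.272, 6.376, 6.470
α = 0.24; lower rank = 25 × 0.120 = 3; upper rank = 25 × 0.880 = 22.
The 3rd smallest replicate is 5.209; the 22nd is 6.270.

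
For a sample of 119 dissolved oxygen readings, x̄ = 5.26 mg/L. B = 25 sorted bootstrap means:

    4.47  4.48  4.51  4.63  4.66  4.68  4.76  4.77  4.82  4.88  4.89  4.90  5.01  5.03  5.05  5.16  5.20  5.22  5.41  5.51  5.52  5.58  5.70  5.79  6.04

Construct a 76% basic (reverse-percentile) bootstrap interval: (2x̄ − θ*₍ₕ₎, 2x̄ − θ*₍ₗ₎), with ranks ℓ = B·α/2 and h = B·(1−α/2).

(4.94, 6.01)

Percentile endpoints at ranks 3 and 22: θ*₍3₎ = 4.51, θ*₍22₎ = 5.58.
Basic interval reflects these around x̄:
  lower = 2 × 5.26 − 5.58 = 4.94
  upper = 2 × 5.26 − 4.51 = 6.01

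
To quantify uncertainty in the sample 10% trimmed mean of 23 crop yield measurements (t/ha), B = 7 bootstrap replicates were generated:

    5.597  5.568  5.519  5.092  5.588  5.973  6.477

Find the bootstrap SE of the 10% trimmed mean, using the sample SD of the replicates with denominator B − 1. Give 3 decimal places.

Bootstrap SE is the standard deviation of the 7 replicate 10% trimmed means.
Mean of replicates: (5.597 + 5.568 + 5.519 + 5.092 + 5.588 + 5.973 + 6.477) / 7 = 39.8140 / 7 = 5.6877
Sum of squared deviations: (−0.0907)² + (−0.1197)² + (−0.1687)² + (−0.5957)² + (−0.0997)² + (+0.2853)² + (+0.7893)² = 1.1202
Variance = 1.1202 / 6 = 0.1867
SE* = √0.1867

SE* = 0.432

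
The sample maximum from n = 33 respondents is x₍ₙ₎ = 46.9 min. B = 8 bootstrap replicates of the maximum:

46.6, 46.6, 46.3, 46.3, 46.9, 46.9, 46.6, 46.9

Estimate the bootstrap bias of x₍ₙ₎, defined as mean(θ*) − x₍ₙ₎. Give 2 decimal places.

mean(θ*) = (46.6 + 46.6 + 46.3 + 46.3 + 46.9 + 46.9 + 46.6 + 46.9) / 8 = 46.638
bias = 46.638 − 46.9

bias = −0.26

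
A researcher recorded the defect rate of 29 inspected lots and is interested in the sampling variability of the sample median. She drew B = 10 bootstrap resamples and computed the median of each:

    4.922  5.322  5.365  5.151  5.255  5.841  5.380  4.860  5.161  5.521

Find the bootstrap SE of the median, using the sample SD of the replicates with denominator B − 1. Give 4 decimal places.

SE* = 0.2844

Bootstrap SE is the standard deviation of the 10 replicate medians.
Mean of replicates: (4.922 + 5.322 + 5.365 + 5.151 + 5.255 + 5.841 + 5.380 + 4.860 + 5.161 + 5.521) / 10 = 52.77800 / 10 = 5.27780
Sum of squared deviations: (−0.35580)² + (+0.04420)² + (+0.08720)² + (−0.12680)² + (−0.02280)² + (+0.56320)² + (+0.10220)² + (−0.41780)² + (−0.11680)² + (+0.24320)² = 0.72773
Variance = 0.72773 / 9 = 0.08086
SE* = √0.08086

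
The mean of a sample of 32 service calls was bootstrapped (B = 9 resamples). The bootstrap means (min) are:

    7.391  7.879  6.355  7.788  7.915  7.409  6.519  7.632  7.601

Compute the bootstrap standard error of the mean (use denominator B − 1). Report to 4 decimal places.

Bootstrap SE is the standard deviation of the 9 replicate means.
Mean of replicates: (7.391 + 7.879 + 6.355 + 7.788 + 7.915 + 7.409 + 6.519 + 7.632 + 7.601) / 9 = 66.48900 / 9 = 7.38767
Sum of squared deviations: (+0.00333)² + (+0.49133)² + (−1.03267)² + (+0.40033)² + (+0.52733)² + (+0.02133)² + (−0.86867)² + (+0.24433)² + (+0.21333)² = 2.60641
Variance = 2.60641 / 8 = 0.32580
SE* = √0.32580

SE* = 0.5708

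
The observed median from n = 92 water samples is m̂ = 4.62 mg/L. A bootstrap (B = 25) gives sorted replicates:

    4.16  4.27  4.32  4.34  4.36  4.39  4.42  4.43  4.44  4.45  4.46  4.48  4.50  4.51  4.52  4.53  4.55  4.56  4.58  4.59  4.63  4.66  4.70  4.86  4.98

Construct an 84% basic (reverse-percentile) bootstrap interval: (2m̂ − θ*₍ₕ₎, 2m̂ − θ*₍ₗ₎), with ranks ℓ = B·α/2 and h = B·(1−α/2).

Percentile endpoints at ranks 2 and 23: θ*₍2₎ = 4.27, θ*₍23₎ = 4.70.
Basic interval reflects these around m̂:
  lower = 2 × 4.62 − 4.70 = 4.54
  upper = 2 × 4.62 − 4.27 = 4.97

(4.54, 4.97)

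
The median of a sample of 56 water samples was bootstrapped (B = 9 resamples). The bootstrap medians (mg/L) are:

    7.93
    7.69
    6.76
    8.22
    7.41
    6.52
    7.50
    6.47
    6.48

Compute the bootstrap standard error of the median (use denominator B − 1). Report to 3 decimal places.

Bootstrap SE is the standard deviation of the 9 replicate medians.
Mean of replicates: (7.93 + 7.69 + 6.76 + 8.22 + 7.41 + 6.52 + 7.50 + 6.47 + 6.48) / 9 = 64.9800 / 9 = 7.2200
Sum of squared deviations: (+0.7100)² + (+0.4700)² + (−0.4600)² + (+1.0000)² + (+0.1900)² + (−0.7000)² + (+0.2800)² + (−0.7500)² + (−0.7400)² = 3.6512
Variance = 3.6512 / 8 = 0.4564
SE* = √0.4564

SE* = 0.676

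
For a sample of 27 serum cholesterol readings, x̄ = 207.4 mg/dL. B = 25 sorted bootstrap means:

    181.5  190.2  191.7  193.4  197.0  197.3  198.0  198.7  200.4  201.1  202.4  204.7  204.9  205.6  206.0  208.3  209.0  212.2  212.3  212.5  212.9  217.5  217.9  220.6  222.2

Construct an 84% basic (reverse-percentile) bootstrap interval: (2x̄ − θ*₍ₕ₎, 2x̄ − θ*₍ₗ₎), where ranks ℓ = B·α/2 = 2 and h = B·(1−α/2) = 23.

(196.9, 224.6)

Percentile endpoints at ranks 2 and 23: θ*₍2₎ = 190.2, θ*₍23₎ = 217.9.
Basic interval reflects these around x̄:
  lower = 2 × 207.4 − 217.9 = 196.9
  upper = 2 × 207.4 − 190.2 = 224.6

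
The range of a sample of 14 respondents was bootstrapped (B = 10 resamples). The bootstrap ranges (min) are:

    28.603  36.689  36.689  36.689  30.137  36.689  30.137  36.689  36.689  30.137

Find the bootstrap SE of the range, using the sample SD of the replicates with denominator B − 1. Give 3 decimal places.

Bootstrap SE is the standard deviation of the 10 replicate ranges.
Mean of replicates: (28.603 + 36.689 + 36.689 + 36.689 + 30.137 + 36.689 + 30.137 + 36.689 + 36.689 + 30.137) / 10 = 339.1480 / 10 = 33.9148
Sum of squared deviations: (−5.3118)² + (+2.7742)² + (+2.7742)² + (+2.7742)² + (−3.7778)² + (+2.7742)² + (−3.7778)² + (+2.7742)² + (+2.7742)² + (−3.7778)² = 117.2077
Variance = 117.2077 / 9 = 13.0231
SE* = √13.0231

SE* = 3.609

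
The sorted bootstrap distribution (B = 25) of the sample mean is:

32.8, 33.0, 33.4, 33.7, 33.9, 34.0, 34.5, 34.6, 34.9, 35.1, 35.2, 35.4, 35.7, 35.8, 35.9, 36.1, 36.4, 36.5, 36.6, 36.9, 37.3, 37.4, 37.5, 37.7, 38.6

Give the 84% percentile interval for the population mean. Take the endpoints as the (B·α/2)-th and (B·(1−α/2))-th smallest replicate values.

α = 0.16; lower rank = 25 × 0.080 = 2; upper rank = 25 × 0.920 = 23.
The 2nd smallest replicate is 33.0; the 23rd is 37.5.

(33.0, 37.5)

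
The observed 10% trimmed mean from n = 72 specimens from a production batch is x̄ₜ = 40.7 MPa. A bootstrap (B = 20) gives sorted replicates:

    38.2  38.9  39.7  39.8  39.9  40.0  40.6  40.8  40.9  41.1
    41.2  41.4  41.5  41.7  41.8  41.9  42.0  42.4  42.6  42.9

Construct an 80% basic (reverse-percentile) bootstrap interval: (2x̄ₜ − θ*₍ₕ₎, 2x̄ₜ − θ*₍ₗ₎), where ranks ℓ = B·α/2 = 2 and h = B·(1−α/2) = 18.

Percentile endpoints at ranks 2 and 18: θ*₍2₎ = 38.9, θ*₍18₎ = 42.4.
Basic interval reflects these around x̄ₜ:
  lower = 2 × 40.7 − 42.4 = 39.0
  upper = 2 × 40.7 − 38.9 = 42.5

(39.0, 42.5)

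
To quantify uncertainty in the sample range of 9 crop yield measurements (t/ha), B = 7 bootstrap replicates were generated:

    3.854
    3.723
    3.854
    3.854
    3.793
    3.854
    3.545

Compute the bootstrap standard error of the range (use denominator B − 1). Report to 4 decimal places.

Bootstrap SE is the standard deviation of the 7 replicate ranges.
Mean of replicates: (3.854 + 3.723 + 3.854 + 3.854 + 3.793 + 3.854 + 3.545) / 7 = 26.47700 / 7 = 3.78243
Sum of squared deviations: (+0.07157)² + (−0.05943)² + (+0.07157)² + (+0.07157)² + (+0.01057)² + (+0.07157)² + (−0.23743)² = 0.08051
Variance = 0.08051 / 6 = 0.01342
SE* = √0.01342

SE* = 0.1158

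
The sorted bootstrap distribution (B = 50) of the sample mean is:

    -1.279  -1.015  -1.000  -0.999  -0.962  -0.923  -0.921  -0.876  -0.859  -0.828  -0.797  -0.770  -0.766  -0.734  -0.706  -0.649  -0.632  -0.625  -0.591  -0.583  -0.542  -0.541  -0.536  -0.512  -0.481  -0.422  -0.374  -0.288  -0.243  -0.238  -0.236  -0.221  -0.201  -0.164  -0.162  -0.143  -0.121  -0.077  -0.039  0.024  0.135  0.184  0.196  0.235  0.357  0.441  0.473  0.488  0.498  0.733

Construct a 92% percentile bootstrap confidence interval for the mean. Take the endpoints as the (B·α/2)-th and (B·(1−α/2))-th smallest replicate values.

α = 0.08; lower rank = 50 × 0.040 = 2; upper rank = 50 × 0.960 = 48.
The 2nd smallest replicate is -1.015; the 48th is 0.488.

(-1.015, 0.488)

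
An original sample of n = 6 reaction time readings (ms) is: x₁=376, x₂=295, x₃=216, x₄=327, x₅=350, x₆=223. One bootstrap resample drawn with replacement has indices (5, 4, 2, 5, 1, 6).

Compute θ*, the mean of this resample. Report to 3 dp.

θ* = 320.167

Resample values: 350, 327, 295, 350, 376, 223.
Mean = (350 + 327 + 295 + 350 + 376 + 223) / 6 = 1921.0 / 6 = 320.167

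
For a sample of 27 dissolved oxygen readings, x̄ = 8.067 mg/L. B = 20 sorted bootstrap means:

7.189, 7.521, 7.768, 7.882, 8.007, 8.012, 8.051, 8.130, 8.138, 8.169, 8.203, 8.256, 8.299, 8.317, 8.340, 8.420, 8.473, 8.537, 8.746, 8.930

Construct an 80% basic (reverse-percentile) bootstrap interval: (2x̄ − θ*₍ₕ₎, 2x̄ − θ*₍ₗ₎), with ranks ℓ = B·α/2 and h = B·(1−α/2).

Percentile endpoints at ranks 2 and 18: θ*₍2₎ = 7.521, θ*₍18₎ = 8.537.
Basic interval reflects these around x̄:
  lower = 2 × 8.067 − 8.537 = 7.597
  upper = 2 × 8.067 − 7.521 = 8.613

(7.597, 8.613)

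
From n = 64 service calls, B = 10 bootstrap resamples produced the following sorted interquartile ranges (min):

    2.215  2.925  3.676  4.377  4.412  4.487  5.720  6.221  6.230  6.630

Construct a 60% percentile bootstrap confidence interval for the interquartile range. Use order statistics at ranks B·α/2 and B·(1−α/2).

α = 0.40; lower rank = 10 × 0.200 = 2; upper rank = 10 × 0.800 = 8.
The 2nd smallest replicate is 2.925; the 8th is 6.221.

(2.925, 6.221)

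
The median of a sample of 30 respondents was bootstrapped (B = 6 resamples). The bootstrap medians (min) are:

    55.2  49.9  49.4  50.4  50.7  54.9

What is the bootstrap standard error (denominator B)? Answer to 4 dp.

Bootstrap SE is the standard deviation of the 6 replicate medians.
Mean of replicates: (55.2 + 49.9 + 49.4 + 50.4 + 50.7 + 54.9) / 6 = 310.50000 / 6 = 51.75000
Sum of squared deviations: (+3.45000)² + (−1.85000)² + (−2.35000)² + (−1.35000)² + (−1.05000)² + (+3.15000)² = 33.69500
Variance = 33.69500 / 6 = 5.61583
SE* = √5.61583

SE* = 2.3698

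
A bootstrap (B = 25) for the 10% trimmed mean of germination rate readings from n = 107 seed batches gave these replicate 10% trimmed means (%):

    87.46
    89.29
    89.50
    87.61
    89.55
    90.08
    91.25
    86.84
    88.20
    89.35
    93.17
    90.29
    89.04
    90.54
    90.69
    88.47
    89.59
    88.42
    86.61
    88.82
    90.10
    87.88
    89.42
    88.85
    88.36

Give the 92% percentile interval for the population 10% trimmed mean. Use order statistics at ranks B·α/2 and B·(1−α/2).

Sorted replicates: 86.61, 86.84, 87.46, 87.61, 87.88, 88.20, 88.36, 88.42, 88.47, 88.82, 88.85, 89.04, 89.29, 89.35, 89.42, 89.50, 89.55, 89.59, 90.08, 90.10, 90.29, 90.54, 90.69, 91.25, 93.17
α = 0.08; lower rank = 25 × 0.040 = 1; upper rank = 25 × 0.960 = 24.
The 1st smallest replicate is 86.61; the 24th is 91.25.

(86.61, 91.25)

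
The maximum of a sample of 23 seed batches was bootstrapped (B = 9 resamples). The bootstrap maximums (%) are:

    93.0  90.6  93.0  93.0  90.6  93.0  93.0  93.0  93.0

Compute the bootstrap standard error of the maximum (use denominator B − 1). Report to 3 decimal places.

SE* = 1.058

Bootstrap SE is the standard deviation of the 9 replicate maximums.
Mean of replicates: (93.0 + 90.6 + 93.0 + 93.0 + 90.6 + 93.0 + 93.0 + 93.0 + 93.0) / 9 = 832.2000 / 9 = 92.4667
Sum of squared deviations: (+0.5333)² + (−1.8667)² + (+0.5333)² + (+0.5333)² + (−1.8667)² + (+0.5333)² + (+0.5333)² + (+0.5333)² + (+0.5333)² = 8.9600
Variance = 8.9600 / 8 = 1.1200
SE* = √1.1200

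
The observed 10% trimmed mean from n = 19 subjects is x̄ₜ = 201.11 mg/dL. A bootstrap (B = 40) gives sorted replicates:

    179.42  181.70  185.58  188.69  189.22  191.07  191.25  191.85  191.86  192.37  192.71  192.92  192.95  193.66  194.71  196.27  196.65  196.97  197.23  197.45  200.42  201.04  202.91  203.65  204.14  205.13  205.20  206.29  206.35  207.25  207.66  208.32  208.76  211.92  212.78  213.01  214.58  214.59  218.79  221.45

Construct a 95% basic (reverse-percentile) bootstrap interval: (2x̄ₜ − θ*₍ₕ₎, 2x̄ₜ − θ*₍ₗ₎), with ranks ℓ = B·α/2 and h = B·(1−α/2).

(183.43, 222.80)

Percentile endpoints at ranks 1 and 39: θ*₍1₎ = 179.42, θ*₍39₎ = 218.79.
Basic interval reflects these around x̄ₜ:
  lower = 2 × 201.11 − 218.79 = 183.43
  upper = 2 × 201.11 − 179.42 = 222.80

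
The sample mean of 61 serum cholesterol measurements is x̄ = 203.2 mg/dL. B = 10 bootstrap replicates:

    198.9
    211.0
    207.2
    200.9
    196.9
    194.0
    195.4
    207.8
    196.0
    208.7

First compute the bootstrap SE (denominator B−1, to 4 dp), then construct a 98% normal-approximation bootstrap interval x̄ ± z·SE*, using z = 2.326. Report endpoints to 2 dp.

(188.37, 218.03)

Mean of replicates = 201.6800; sum of squared deviations = 365.9360; SE* = √(365.9360/9) = 6.3765
Margin = 2.326 × 6.3765 = 14.832
Interval: 203.2 ± 14.832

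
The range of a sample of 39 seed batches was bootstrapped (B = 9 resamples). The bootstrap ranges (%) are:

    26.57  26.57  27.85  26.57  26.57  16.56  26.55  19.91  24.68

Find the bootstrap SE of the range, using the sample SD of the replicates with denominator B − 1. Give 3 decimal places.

Bootstrap SE is the standard deviation of the 9 replicate ranges.
Mean of replicates: (26.57 + 26.57 + 27.85 + 26.57 + 26.57 + 16.56 + 26.55 + 19.91 + 24.68) / 9 = 221.8300 / 9 = 24.6478
Sum of squared deviations: (+1.9222)² + (+1.9222)² + (+3.2022)² + (+1.9222)² + (+1.9222)² + (−8.0878)² + (+1.9022)² + (−4.7378)² + (+0.0322)² = 116.5122
Variance = 116.5122 / 8 = 14.5640
SE* = √14.5640

SE* = 3.816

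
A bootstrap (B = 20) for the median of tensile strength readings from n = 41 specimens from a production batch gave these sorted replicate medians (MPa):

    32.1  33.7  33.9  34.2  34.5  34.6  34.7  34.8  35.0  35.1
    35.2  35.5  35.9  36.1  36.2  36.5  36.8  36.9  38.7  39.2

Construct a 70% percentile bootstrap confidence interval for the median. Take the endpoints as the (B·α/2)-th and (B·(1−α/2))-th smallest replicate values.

(33.9, 36.8)

α = 0.30; lower rank = 20 × 0.150 = 3; upper rank = 20 × 0.850 = 17.
The 3rd smallest replicate is 33.9; the 17th is 36.8.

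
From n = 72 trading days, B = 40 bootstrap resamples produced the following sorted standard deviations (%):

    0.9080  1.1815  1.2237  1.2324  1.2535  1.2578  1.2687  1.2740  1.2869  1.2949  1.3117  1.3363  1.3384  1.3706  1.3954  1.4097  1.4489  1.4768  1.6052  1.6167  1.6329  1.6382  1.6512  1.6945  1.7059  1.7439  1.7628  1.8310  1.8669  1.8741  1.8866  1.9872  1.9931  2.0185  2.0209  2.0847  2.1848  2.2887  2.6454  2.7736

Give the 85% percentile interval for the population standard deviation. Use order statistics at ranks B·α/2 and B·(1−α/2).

α = 0.15; lower rank = 40 × 0.075 = 3; upper rank = 40 × 0.925 = 37.
The 3rd smallest replicate is 1.2237; the 37th is 2.1848.

(1.2237, 2.1848)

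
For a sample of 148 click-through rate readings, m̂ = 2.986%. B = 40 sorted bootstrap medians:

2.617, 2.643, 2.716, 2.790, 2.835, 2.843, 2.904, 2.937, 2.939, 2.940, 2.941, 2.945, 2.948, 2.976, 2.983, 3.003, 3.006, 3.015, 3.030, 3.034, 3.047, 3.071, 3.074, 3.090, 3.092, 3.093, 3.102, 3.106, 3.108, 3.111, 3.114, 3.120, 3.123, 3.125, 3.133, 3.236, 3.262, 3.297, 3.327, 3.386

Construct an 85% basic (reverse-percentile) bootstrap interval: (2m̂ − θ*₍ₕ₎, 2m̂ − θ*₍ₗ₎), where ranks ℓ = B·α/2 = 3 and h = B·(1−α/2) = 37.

Percentile endpoints at ranks 3 and 37: θ*₍3₎ = 2.716, θ*₍37₎ = 3.262.
Basic interval reflects these around m̂:
  lower = 2 × 2.986 − 3.262 = 2.710
  upper = 2 × 2.986 − 2.716 = 3.256

(2.710, 3.256)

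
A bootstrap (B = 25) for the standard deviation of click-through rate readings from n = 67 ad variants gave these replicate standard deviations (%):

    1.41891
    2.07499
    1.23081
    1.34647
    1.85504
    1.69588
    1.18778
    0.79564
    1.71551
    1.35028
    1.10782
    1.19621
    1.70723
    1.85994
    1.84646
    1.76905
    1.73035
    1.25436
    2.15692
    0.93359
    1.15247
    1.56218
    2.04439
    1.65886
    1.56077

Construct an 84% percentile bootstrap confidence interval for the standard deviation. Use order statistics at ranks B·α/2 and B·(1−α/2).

Sorted replicates: 0.79564, 0.93359, 1.10782, 1.15247, 1.18778, 1.19621, 1.23081, 1.25436, 1.34647, 1.35028, 1.41891, 1.56077, 1.56218, 1.65886, 1.69588, 1.70723, 1.71551, 1.73035, 1.76905, 1.84646, 1.85504, 1.85994, 2.04439, 2.07499, 2.15692
α = 0.16; lower rank = 25 × 0.080 = 2; upper rank = 25 × 0.920 = 23.
The 2nd smallest replicate is 0.93359; the 23rd is 2.04439.

(0.93359, 2.04439)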